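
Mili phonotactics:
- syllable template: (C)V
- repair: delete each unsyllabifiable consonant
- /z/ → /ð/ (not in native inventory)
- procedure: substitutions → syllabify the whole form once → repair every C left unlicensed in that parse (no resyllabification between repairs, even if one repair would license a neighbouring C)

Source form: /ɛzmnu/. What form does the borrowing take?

ɛnu

Substitution: /z/ → /ð/, giving /ɛðmnu/.
Under (C)V, the unsyllabifiable consonants are /ð/, /m/ (no codas are permitted; onsets are limited to one consonant).
Each unlicensed consonant is deleted: /ð/, /m/.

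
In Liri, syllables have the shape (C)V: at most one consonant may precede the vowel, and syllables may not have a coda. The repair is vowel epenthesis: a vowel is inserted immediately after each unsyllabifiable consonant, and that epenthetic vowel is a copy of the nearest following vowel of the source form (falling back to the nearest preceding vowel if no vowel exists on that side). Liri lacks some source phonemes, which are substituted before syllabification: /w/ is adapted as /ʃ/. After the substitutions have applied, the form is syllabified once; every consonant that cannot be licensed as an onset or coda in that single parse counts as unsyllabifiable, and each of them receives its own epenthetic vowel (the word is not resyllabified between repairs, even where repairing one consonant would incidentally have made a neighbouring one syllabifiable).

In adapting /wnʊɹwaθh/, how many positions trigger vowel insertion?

After substitution the input is /ʃnʊɹʃaθh/.
The unsyllabifiable consonants are /ʃ/, /ɹ/, /θ/, /h/; each receives one epenthetic vowel.

4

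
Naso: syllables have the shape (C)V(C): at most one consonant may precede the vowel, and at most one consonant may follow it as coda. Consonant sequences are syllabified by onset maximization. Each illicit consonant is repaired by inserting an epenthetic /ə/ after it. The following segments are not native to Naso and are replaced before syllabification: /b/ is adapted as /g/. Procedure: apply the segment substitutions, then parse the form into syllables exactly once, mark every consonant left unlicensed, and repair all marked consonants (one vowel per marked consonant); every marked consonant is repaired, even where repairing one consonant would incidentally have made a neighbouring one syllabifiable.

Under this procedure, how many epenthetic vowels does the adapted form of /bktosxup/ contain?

After substitution the input is /gktosxup/.
The unsyllabifiable consonants are /g/, /k/; each receives one epenthetic vowel.

2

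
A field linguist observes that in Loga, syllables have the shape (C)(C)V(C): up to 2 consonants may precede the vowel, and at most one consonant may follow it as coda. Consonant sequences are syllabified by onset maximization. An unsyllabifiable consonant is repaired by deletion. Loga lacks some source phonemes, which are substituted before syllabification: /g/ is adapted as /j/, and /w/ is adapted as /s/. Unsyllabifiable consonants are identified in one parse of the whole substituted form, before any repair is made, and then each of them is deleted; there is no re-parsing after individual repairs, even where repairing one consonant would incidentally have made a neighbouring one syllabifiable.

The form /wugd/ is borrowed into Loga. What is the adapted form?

Substitution: /w/ → /s/, /g/ → /j/, giving /sujd/.
The consonants /d/ cannot be parsed into a legal (C)(C)V(C) syllable (at most one coda consonant is licensed; onsets may contain at most 2 consonants).
Deletion applies to /d/.

suj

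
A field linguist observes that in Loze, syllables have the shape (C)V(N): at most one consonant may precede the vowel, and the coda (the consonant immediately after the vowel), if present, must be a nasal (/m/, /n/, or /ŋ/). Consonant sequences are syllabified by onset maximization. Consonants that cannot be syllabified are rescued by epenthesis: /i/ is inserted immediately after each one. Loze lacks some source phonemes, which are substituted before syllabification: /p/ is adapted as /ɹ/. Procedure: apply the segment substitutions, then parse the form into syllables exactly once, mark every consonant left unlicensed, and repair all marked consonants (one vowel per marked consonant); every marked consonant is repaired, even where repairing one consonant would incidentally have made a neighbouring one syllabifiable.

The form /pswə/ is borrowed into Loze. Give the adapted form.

ɹisiwə

Substitution: /p/ → /ɹ/, giving /ɹswə/.
The consonants /ɹ/, /s/ cannot be parsed into a legal (C)V(N) syllable (only a nasal (/m/, /n/, or /ŋ/) is licensed in coda position; onsets are limited to one consonant).
Each unlicensed consonant becomes the onset of a new syllable: /ɹ/ → /ɹi/, /s/ → /si/.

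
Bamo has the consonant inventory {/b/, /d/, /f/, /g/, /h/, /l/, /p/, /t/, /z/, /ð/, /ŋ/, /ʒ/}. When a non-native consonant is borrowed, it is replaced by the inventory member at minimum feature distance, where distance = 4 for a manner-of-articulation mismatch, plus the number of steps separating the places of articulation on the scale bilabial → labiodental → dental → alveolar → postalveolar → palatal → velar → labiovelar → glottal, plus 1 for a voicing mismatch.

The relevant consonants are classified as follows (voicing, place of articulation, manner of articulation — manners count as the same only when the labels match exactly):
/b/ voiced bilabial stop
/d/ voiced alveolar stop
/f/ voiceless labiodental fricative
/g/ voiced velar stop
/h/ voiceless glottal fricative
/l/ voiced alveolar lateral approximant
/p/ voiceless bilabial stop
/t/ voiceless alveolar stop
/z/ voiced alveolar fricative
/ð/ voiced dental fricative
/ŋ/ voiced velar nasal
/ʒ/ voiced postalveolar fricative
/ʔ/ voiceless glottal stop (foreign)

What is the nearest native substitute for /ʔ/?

g

/g/ is closest: same manner (stop), place distance 2 (glottal→velar), voicing differs (+1); total 3. Next closest is /h/ at distance 4.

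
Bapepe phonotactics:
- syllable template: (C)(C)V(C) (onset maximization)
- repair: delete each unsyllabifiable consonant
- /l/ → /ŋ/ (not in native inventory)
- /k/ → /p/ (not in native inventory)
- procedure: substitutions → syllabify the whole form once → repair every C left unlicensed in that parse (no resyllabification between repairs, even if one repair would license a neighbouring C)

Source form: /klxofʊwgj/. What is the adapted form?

Substitution: /k/ → /p/, /l/ → /ŋ/, giving /pŋxofʊwgj/.
Under (C)(C)V(C), the unsyllabifiable consonants are /p/, /g/, /j/ (at most one coda consonant is licensed; onsets may contain at most 2 consonants).
Deleting the stranded consonants removes /p/, /g/, /j/.

ŋxofʊw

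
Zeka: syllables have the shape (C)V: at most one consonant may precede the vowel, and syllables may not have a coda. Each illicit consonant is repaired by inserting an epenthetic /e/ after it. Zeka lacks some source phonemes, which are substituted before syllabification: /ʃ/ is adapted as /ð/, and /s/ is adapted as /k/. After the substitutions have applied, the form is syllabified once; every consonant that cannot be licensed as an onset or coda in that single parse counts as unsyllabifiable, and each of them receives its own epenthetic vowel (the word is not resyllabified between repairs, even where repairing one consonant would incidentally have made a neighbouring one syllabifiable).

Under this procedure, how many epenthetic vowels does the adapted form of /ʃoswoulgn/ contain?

4

After substitution the input is /ðokwoulgn/.
The unsyllabifiable consonants are /k/, /l/, /g/, /n/; each receives one epenthetic vowel.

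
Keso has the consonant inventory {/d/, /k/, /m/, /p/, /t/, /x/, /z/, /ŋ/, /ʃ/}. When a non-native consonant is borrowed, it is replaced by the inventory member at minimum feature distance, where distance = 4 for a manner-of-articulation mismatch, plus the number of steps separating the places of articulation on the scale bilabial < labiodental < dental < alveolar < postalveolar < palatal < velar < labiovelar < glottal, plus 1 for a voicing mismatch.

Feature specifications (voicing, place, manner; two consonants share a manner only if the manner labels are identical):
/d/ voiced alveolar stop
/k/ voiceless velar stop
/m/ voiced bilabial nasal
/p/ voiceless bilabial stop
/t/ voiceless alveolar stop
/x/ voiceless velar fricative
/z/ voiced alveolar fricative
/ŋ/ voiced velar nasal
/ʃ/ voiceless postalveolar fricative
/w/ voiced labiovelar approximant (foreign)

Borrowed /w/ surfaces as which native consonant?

/ŋ/ is closest: manner differs (approximant→nasal, +4), place distance 1 (labiovelar→velar), same voicing; total 5. Next closest is /k/ at distance 6.

ŋ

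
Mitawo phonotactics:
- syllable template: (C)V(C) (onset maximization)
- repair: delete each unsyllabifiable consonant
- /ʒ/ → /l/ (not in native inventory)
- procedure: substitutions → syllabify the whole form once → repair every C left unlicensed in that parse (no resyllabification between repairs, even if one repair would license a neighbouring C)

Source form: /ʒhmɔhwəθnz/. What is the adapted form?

mɔhwəθ

Substitution: /ʒ/ → /l/, giving /lhmɔhwəθnz/.
The consonants /l/, /h/, /n/, /z/ cannot be parsed into a legal (C)V(C) syllable (at most one coda consonant is licensed; onsets are limited to one consonant).
Deleting the stranded consonants removes /l/, /h/, /n/, /z/.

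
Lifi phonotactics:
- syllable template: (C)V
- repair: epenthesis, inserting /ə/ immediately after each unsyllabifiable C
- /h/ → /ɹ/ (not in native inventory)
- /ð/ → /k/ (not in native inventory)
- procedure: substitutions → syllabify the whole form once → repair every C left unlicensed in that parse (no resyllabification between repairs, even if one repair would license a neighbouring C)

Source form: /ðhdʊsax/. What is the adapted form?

kəɹədʊsaxə

Substitution: /ð/ → /k/, /h/ → /ɹ/, giving /kɹdʊsax/.
Syllabifying with onset maximization leaves /k/, /ɹ/, /x/ stranded (no codas are permitted; onsets are limited to one consonant).
Epenthesis after each stranded consonant: /k/ → /kə/, /ɹ/ → /ɹə/, /x/ → /xə/.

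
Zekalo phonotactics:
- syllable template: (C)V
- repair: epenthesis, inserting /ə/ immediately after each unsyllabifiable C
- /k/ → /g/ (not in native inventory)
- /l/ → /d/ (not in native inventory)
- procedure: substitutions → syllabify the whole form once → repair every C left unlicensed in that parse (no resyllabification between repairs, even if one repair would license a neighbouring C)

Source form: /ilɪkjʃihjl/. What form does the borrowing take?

idɪgəjəʃihəjədə

Substitution: /l/ → /d/, /k/ → /g/, giving /idɪgjʃihjd/.
Syllabifying with onset maximization leaves /g/, /j/, /h/, /j/, /d/ stranded (no codas are permitted; onsets are limited to one consonant).
Epenthesis after each stranded consonant: /g/ → /gə/, /j/ → /jə/, /h/ → /hə/, /j/ → /jə/, /d/ → /də/.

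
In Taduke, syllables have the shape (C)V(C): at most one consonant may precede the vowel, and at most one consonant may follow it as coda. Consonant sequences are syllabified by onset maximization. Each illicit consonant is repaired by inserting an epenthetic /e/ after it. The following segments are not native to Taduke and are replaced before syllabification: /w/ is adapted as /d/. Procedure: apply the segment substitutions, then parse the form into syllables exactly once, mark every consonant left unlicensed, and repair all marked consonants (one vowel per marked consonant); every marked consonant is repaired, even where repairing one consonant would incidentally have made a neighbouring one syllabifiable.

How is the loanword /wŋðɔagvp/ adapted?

Substitution: /w/ → /d/, giving /dŋðɔagvp/.
Under (C)V(C), the unsyllabifiable consonants are /d/, /ŋ/, /v/, /p/ (at most one coda consonant is licensed; onsets are limited to one consonant).
Inserting the epenthetic vowel yields /d/ → /de/, /ŋ/ → /ŋe/, /v/ → /ve/, /p/ → /pe/.

deŋeðɔagvepe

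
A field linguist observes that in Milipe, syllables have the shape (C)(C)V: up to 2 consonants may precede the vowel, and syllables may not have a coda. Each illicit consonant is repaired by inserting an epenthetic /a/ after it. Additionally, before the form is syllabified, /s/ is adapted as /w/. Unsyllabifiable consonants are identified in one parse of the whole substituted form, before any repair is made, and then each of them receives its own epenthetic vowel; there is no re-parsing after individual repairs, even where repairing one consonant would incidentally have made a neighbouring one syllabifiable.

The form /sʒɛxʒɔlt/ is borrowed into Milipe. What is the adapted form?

Substitution: /s/ → /w/, giving /wʒɛxʒɔlt/.
Under (C)(C)V, the unsyllabifiable consonants are /l/, /t/ (no codas are permitted; onsets may contain at most 2 consonants).
Epenthesis after each stranded consonant: /l/ → /la/, /t/ → /ta/.

wʒɛxʒɔlata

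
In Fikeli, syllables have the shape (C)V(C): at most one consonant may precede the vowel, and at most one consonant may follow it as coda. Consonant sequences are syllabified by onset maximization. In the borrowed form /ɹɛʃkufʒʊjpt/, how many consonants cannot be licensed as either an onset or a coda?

The consonants /p/, /t/ cannot be parsed into a legal (C)V(C) syllable (at most one coda consonant is licensed; onsets are limited to one consonant).

2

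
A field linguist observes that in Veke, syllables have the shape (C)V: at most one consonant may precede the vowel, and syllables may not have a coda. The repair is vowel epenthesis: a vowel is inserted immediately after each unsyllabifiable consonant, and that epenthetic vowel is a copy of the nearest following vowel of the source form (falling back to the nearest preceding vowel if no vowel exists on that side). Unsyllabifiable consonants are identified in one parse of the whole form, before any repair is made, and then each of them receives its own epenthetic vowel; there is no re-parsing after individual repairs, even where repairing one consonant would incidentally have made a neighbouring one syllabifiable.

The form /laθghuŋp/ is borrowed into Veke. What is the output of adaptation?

The consonants /θ/, /g/, /ŋ/, /p/ cannot be parsed into a legal (C)V syllable (no codas are permitted; onsets are limited to one consonant).
Epenthesis after each stranded consonant: /θ/ → /θu/, /g/ → /gu/, /ŋ/ → /ŋu/, /p/ → /pu/.

laθuguhuŋupu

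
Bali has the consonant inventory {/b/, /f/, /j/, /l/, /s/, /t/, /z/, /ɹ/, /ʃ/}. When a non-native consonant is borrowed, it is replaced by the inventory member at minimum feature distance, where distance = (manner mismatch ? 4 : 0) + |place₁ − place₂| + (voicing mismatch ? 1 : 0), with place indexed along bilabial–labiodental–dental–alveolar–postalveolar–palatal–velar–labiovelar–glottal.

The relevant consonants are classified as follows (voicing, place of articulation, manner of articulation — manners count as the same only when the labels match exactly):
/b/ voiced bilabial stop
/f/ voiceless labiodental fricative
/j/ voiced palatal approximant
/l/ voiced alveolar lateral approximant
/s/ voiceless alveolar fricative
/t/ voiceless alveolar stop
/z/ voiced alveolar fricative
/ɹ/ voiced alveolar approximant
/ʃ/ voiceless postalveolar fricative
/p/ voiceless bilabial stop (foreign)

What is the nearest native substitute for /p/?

b

/b/ is closest: same manner (stop), place distance 0 (bilabial→bilabial), voicing differs (+1); total 1. Next closest is /t/ at distance 3.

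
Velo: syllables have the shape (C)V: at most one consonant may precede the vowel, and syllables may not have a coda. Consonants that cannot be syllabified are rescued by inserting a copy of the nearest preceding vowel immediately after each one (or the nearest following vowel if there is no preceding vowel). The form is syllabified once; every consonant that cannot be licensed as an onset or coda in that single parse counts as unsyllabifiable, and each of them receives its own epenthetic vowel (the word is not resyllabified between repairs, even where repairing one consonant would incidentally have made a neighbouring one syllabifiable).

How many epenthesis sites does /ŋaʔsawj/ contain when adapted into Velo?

3

The unsyllabifiable consonants are /ʔ/, /w/, /j/; each receives one epenthetic vowel.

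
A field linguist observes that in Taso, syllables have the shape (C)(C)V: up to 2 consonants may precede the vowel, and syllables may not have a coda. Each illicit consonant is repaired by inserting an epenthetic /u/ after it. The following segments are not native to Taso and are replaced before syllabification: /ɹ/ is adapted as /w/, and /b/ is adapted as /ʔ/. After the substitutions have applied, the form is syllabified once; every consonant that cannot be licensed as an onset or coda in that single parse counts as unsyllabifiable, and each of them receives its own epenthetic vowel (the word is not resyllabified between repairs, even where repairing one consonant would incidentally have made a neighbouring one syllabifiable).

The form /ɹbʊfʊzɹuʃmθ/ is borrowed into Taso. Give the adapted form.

wʔʊfʊzwuʃumuθu

Substitution: /ɹ/ → /w/, /b/ → /ʔ/, giving /wʔʊfʊzwuʃmθ/.
Syllabifying with onset maximization leaves /ʃ/, /m/, /θ/ stranded (no codas are permitted; onsets may contain at most 2 consonants).
Epenthesis after each stranded consonant: /ʃ/ → /ʃu/, /m/ → /mu/, /θ/ → /θu/.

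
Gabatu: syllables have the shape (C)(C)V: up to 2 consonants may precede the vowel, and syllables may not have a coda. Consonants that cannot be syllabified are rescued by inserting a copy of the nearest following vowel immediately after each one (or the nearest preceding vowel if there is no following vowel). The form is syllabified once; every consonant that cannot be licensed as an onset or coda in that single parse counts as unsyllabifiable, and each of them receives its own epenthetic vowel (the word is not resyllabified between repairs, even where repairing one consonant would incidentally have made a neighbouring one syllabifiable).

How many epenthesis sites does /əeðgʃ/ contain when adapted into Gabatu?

3

The unsyllabifiable consonants are /ð/, /g/, /ʃ/; each receives one epenthetic vowel.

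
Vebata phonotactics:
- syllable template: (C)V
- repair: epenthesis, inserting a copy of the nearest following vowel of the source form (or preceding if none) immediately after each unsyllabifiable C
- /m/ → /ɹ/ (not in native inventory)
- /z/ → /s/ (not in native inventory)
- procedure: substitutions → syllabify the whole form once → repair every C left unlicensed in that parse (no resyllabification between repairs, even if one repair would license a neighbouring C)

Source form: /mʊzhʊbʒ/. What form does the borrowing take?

Substitution: /m/ → /ɹ/, /z/ → /s/, giving /ɹʊshʊbʒ/.
Syllabifying with onset maximization leaves /s/, /b/, /ʒ/ stranded (no codas are permitted; onsets are limited to one consonant).
Each unlicensed consonant becomes the onset of a new syllable: /s/ → /sʊ/, /b/ → /bʊ/, /ʒ/ → /ʒʊ/.

ɹʊsʊhʊbʊʒʊ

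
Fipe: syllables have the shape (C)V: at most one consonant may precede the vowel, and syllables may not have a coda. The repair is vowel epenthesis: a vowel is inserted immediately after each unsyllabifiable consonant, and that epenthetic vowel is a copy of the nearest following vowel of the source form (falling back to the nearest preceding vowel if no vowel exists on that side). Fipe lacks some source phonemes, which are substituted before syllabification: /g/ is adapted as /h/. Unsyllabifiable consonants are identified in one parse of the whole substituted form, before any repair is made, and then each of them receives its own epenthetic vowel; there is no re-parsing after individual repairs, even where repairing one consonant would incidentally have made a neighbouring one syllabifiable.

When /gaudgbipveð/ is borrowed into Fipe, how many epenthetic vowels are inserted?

4

After substitution the input is /haudhbipveð/.
The unsyllabifiable consonants are /d/, /h/, /p/, /ð/; each receives one epenthetic vowel.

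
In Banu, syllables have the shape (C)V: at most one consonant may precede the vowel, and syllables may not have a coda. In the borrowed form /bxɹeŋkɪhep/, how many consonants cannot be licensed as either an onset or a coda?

4

The consonants /b/, /x/, /ŋ/, /p/ cannot be parsed into a legal (C)V syllable (no codas are permitted; onsets are limited to one consonant).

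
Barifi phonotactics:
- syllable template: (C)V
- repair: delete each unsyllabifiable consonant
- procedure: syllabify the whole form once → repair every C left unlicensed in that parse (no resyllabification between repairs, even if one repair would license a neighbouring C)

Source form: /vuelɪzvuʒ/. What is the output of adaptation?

The consonants /z/, /ʒ/ cannot be parsed into a legal (C)V syllable (no codas are permitted; onsets are limited to one consonant).
Deletion applies to /z/, /ʒ/.

vuelɪvu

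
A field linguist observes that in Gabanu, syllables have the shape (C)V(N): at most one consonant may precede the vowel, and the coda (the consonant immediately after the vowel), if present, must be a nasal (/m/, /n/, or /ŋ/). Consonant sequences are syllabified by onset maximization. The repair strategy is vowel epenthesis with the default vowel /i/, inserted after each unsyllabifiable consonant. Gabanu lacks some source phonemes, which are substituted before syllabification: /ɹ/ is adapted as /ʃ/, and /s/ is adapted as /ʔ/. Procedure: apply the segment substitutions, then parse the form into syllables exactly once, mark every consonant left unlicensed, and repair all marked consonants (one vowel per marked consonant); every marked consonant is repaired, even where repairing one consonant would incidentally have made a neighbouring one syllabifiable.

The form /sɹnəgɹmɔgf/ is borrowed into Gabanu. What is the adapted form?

Substitution: /s/ → /ʔ/, /ɹ/ → /ʃ/, giving /ʔʃnəgʃmɔgf/.
Syllabifying with onset maximization leaves /ʔ/, /ʃ/, /g/, /ʃ/, /g/, /f/ stranded (only a nasal (/m/, /n/, or /ŋ/) is licensed in coda position; onsets are limited to one consonant).
Inserting the epenthetic vowel yields /ʔ/ → /ʔi/, /ʃ/ → /ʃi/, /g/ → /gi/, /ʃ/ → /ʃi/, /g/ → /gi/, /f/ → /fi/.

ʔiʃinəgiʃimɔgifi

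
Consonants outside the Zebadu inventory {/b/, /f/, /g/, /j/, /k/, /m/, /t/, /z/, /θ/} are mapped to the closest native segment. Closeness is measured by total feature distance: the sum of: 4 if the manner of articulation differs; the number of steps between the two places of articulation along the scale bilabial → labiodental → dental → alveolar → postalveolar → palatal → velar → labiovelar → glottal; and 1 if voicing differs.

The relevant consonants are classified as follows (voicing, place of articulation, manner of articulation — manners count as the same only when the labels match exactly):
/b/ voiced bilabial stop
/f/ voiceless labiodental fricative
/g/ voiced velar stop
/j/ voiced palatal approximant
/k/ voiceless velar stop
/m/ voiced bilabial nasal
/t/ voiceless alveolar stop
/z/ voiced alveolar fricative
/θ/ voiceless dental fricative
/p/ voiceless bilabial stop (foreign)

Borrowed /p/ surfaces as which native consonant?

b

/b/ is closest: same manner (stop), place distance 0 (bilabial→bilabial), voicing differs (+1); total 1. Next closest is /t/ at distance 3.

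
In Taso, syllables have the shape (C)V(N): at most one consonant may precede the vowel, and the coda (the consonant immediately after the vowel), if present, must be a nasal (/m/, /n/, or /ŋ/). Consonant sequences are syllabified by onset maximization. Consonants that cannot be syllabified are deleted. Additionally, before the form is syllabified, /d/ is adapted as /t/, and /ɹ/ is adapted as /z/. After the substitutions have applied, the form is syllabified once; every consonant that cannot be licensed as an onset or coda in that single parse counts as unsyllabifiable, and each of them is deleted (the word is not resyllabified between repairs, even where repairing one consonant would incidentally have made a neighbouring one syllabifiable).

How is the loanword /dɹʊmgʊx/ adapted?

zʊmgʊ

Substitution: /d/ → /t/, /ɹ/ → /z/, giving /tzʊmgʊx/.
Under (C)V(N), the unsyllabifiable consonants are /t/, /x/ (only a nasal (/m/, /n/, or /ŋ/) is licensed in coda position; onsets are limited to one consonant).
Deletion applies to /t/, /x/.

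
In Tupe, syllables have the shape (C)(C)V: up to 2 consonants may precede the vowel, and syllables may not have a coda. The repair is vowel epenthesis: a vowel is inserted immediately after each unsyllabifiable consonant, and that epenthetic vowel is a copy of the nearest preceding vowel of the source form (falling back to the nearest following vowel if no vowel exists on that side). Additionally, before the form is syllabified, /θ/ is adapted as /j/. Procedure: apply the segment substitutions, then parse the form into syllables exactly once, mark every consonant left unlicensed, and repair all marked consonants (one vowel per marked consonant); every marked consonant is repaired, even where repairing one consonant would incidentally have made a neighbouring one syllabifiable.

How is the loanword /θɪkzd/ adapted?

Substitution: /θ/ → /j/, giving /jɪkzd/.
Syllabifying with onset maximization leaves /k/, /z/, /d/ stranded (no codas are permitted; onsets may contain at most 2 consonants).
Each unlicensed consonant becomes the onset of a new syllable: /k/ → /kɪ/, /z/ → /zɪ/, /d/ → /dɪ/.

jɪkɪzɪdɪ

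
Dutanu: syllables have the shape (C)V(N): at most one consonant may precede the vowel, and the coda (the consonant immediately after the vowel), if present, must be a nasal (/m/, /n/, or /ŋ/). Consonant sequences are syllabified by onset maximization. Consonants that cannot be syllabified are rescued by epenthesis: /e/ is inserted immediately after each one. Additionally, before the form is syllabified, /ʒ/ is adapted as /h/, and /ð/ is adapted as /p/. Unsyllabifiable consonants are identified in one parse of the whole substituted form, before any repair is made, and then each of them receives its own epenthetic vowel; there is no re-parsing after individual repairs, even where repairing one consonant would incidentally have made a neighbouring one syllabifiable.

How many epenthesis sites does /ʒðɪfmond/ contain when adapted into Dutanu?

3

After substitution the input is /hpɪfmond/.
The unsyllabifiable consonants are /h/, /f/, /d/; each receives one epenthetic vowel.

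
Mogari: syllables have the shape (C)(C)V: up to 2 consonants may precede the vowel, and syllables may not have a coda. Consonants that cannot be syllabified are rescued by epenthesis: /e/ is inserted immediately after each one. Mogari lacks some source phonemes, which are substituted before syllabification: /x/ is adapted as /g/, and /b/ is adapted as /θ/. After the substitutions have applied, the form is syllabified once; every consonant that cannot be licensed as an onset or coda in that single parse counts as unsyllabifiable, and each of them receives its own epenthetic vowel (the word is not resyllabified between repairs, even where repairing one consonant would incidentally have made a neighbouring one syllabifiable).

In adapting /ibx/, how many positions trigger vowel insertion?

After substitution the input is /iθg/.
The unsyllabifiable consonants are /θ/, /g/; each receives one epenthetic vowel.

2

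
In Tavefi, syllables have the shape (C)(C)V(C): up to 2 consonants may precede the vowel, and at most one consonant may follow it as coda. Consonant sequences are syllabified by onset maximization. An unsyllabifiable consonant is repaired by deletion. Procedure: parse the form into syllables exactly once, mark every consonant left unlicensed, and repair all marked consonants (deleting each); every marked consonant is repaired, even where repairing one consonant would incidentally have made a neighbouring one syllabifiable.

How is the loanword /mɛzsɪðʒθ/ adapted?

Syllabifying with onset maximization leaves /ʒ/, /θ/ stranded (at most one coda consonant is licensed; onsets may contain at most 2 consonants).
Each unlicensed consonant is deleted: /ʒ/, /θ/.

mɛzsɪð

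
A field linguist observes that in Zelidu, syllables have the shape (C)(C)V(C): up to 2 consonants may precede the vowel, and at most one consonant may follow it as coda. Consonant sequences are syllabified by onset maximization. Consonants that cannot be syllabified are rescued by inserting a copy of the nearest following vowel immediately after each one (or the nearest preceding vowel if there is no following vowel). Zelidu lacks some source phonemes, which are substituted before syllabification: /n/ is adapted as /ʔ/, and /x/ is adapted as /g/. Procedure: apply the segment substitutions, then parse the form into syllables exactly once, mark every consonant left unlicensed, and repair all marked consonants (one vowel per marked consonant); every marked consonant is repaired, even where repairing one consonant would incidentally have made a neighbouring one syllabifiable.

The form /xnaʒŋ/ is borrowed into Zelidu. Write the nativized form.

gʔaʒŋa

Substitution: /x/ → /g/, /n/ → /ʔ/, giving /gʔaʒŋ/.
The consonants /ŋ/ cannot be parsed into a legal (C)(C)V(C) syllable (at most one coda consonant is licensed; onsets may contain at most 2 consonants).
Each unlicensed consonant becomes the onset of a new syllable: /ŋ/ → /ŋa/.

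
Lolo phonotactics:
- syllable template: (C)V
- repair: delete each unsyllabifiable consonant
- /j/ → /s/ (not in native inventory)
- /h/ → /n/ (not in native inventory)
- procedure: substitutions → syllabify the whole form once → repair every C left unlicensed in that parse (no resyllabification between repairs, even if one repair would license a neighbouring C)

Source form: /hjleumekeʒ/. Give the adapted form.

leumeke

Substitution: /h/ → /n/, /j/ → /s/, giving /nsleumekeʒ/.
Syllabifying with onset maximization leaves /n/, /s/, /ʒ/ stranded (no codas are permitted; onsets are limited to one consonant).
Deleting the stranded consonants removes /n/, /s/, /ʒ/.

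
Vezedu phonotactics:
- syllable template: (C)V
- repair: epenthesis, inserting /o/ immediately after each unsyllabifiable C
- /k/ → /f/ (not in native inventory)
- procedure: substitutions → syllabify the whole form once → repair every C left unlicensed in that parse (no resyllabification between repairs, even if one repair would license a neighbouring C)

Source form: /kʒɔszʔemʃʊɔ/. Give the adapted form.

foʒɔsozoʔemoʃʊɔ

Substitution: /k/ → /f/, giving /fʒɔszʔemʃʊɔ/.
Under (C)V, the unsyllabifiable consonants are /f/, /s/, /z/, /m/ (no codas are permitted; onsets are limited to one consonant).
Epenthesis after each stranded consonant: /f/ → /fo/, /s/ → /so/, /z/ → /zo/, /m/ → /mo/.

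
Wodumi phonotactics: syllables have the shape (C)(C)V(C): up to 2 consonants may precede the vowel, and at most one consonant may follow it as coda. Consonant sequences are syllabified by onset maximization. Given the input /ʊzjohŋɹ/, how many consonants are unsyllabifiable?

2

Syllabifying with onset maximization leaves /ŋ/, /ɹ/ stranded (at most one coda consonant is licensed; onsets may contain at most 2 consonants).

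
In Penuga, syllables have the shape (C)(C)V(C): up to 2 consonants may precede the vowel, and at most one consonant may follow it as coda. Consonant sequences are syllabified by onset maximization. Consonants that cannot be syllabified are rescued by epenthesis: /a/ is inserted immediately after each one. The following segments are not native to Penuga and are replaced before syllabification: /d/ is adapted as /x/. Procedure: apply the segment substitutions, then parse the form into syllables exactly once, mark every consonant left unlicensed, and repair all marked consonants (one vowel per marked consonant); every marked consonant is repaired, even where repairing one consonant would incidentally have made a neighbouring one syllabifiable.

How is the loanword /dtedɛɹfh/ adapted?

Substitution: /d/ → /x/, giving /xtexɛɹfh/.
Under (C)(C)V(C), the unsyllabifiable consonants are /f/, /h/ (at most one coda consonant is licensed; onsets may contain at most 2 consonants).
Each unlicensed consonant becomes the onset of a new syllable: /f/ → /fa/, /h/ → /ha/.

xtexɛɹfaha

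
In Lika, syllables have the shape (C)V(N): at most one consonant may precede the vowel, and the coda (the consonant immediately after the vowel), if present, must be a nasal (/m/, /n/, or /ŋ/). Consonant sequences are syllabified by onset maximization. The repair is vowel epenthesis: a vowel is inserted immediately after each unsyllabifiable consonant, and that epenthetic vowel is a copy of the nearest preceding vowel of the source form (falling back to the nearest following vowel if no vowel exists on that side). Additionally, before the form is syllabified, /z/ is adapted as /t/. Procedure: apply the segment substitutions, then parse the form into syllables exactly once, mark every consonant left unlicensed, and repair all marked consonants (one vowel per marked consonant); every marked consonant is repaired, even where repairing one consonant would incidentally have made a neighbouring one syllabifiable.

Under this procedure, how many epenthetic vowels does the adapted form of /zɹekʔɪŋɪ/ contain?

2

After substitution the input is /tɹekʔɪŋɪ/.
The unsyllabifiable consonants are /t/, /k/; each receives one epenthetic vowel.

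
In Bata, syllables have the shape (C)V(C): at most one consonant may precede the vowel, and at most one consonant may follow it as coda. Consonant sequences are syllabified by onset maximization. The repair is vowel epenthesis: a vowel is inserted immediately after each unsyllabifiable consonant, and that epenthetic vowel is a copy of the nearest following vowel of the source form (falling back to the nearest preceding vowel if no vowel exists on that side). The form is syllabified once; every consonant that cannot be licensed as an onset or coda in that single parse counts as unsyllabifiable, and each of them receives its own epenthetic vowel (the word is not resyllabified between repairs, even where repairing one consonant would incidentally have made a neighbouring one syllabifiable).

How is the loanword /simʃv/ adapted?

simʃivi

Syllabifying with onset maximization leaves /ʃ/, /v/ stranded (at most one coda consonant is licensed; onsets are limited to one consonant).
Epenthesis after each stranded consonant: /ʃ/ → /ʃi/, /v/ → /vi/.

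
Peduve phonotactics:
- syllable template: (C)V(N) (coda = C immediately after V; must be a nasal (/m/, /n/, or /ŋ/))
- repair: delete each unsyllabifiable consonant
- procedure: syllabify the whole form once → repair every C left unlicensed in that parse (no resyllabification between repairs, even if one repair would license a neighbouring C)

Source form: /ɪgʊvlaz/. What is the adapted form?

ɪgʊla

Syllabifying with onset maximization leaves /v/, /z/ stranded (only a nasal (/m/, /n/, or /ŋ/) is licensed in coda position; onsets are limited to one consonant).
Each unlicensed consonant is deleted: /v/, /z/.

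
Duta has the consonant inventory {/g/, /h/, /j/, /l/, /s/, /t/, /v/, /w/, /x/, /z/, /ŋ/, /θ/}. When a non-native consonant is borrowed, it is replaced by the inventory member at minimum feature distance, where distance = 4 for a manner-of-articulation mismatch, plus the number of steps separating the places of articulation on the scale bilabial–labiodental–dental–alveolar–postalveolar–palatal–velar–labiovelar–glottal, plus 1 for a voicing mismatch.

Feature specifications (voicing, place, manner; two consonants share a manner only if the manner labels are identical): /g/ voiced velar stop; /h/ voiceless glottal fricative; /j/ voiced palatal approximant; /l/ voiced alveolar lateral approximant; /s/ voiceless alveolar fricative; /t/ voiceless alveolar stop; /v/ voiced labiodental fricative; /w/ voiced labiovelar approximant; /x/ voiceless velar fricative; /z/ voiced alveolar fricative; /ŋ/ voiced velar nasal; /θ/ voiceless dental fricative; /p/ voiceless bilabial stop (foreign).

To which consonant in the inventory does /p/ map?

t

/t/ is closest: same manner (stop), place distance 3 (bilabial→alveolar), same voicing; total 3. Next closest is /v/ at distance 6.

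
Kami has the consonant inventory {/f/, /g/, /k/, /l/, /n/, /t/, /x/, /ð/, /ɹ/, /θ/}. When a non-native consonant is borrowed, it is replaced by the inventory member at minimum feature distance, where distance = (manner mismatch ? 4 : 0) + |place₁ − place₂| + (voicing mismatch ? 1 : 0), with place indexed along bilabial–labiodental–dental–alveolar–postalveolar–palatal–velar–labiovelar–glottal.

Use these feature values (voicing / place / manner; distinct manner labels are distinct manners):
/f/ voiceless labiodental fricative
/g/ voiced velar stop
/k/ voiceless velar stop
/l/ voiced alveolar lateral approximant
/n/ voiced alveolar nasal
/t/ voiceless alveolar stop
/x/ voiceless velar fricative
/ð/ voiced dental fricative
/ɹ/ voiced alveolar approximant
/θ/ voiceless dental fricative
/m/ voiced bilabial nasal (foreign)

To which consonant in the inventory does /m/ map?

n

/n/ is closest: same manner (nasal), place distance 3 (bilabial→alveolar), same voicing; total 3. Next closest is /f/ at distance 6.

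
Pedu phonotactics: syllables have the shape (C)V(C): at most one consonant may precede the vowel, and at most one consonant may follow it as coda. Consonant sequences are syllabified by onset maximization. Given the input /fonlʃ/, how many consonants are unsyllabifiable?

The consonants /l/, /ʃ/ cannot be parsed into a legal (C)V(C) syllable (at most one coda consonant is licensed; onsets are limited to one consonant).

2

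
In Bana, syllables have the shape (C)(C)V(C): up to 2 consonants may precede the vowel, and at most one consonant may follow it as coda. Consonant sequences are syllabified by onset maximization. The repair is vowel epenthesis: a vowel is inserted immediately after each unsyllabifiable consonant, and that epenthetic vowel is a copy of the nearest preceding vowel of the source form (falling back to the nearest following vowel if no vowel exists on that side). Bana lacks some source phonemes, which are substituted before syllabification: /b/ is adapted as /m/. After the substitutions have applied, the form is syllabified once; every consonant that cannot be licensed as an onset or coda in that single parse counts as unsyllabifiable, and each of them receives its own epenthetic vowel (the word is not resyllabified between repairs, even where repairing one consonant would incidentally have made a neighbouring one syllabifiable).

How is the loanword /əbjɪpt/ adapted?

Substitution: /b/ → /m/, giving /əmjɪpt/.
The consonants /t/ cannot be parsed into a legal (C)(C)V(C) syllable (at most one coda consonant is licensed; onsets may contain at most 2 consonants).
Inserting the epenthetic vowel yields /t/ → /tɪ/.

əmjɪptɪ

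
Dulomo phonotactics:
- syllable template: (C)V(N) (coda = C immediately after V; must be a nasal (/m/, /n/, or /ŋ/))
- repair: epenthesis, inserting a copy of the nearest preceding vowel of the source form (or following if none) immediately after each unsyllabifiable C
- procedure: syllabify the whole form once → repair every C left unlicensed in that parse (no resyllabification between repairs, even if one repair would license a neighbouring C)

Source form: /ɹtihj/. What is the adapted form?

ɹitihiji

Under (C)V(N), the unsyllabifiable consonants are /ɹ/, /h/, /j/ (only a nasal (/m/, /n/, or /ŋ/) is licensed in coda position; onsets are limited to one consonant).
Each unlicensed consonant becomes the onset of a new syllable: /ɹ/ → /ɹi/, /h/ → /hi/, /j/ → /ji/.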